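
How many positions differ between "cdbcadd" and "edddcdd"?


Comparing "cdbcadd" and "edddcdd" position by position:
  Position 0: 'c' vs 'e' => DIFFER
  Position 1: 'd' vs 'd' => same
  Position 2: 'b' vs 'd' => DIFFER
  Position 3: 'c' vs 'd' => DIFFER
  Position 4: 'a' vs 'c' => DIFFER
  Position 5: 'd' vs 'd' => same
  Position 6: 'd' vs 'd' => same
Positions that differ: 4

4


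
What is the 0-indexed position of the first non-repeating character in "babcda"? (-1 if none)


Input: babcda
Character frequencies:
  'a': 2
  'b': 2
  'c': 1
  'd': 1
Scanning left to right for freq == 1:
  Position 0 ('b'): freq=2, skip
  Position 1 ('a'): freq=2, skip
  Position 2 ('b'): freq=2, skip
  Position 3 ('c'): unique! => answer = 3

3


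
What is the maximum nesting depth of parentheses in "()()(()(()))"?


Input: "()()(()(()))"
Tracking depth:
  Position 0 '(': depth becomes 1
  Position 1 ')': depth becomes 0
  Position 2 '(': depth becomes 1
  Position 3 ')': depth becomes 0
  Position 4 '(': depth becomes 1
  Position 5 '(': depth becomes 2
  Position 6 ')': depth becomes 1
  Position 7 '(': depth becomes 2
  Position 8 '(': depth becomes 3
  Position 9 ')': depth becomes 2
  Position 10 ')': depth becomes 1
  Position 11 ')': depth becomes 0
Maximum depth reached: 3

3


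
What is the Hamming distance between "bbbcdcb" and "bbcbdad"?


Comparing "bbbcdcb" and "bbcbdad" position by position:
  Position 0: 'b' vs 'b' => same
  Position 1: 'b' vs 'b' => same
  Position 2: 'b' vs 'c' => differ
  Position 3: 'c' vs 'b' => differ
  Position 4: 'd' vs 'd' => same
  Position 5: 'c' vs 'a' => differ
  Position 6: 'b' vs 'd' => differ
Total differences (Hamming distance): 4

4


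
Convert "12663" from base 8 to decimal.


Input: "12663" in base 8
Positional expansion:
  Digit '1' (value 1) x 8^4 = 4096
  Digit '2' (value 2) x 8^3 = 1024
  Digit '6' (value 6) x 8^2 = 384
  Digit '6' (value 6) x 8^1 = 48
  Digit '3' (value 3) x 8^0 = 3
Sum = 5555

5555


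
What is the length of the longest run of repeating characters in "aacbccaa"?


Input: "aacbccaa"
Scanning for longest run:
  Position 1 ('a'): continues run of 'a', length=2
  Position 2 ('c'): new char, reset run to 1
  Position 3 ('b'): new char, reset run to 1
  Position 4 ('c'): new char, reset run to 1
  Position 5 ('c'): continues run of 'c', length=2
  Position 6 ('a'): new char, reset run to 1
  Position 7 ('a'): continues run of 'a', length=2
Longest run: 'a' with length 2

2


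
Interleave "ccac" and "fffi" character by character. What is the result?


Interleaving "ccac" and "fffi":
  Position 0: 'c' from first, 'f' from second => "cf"
  Position 1: 'c' from first, 'f' from second => "cf"
  Position 2: 'a' from first, 'f' from second => "af"
  Position 3: 'c' from first, 'i' from second => "ci"
Result: cfcfafci

cfcfafci


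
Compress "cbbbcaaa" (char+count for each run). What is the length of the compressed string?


Input: cbbbcaaa
Runs:
  'c' x 1 => "c1"
  'b' x 3 => "b3"
  'c' x 1 => "c1"
  'a' x 3 => "a3"
Compressed: "c1b3c1a3"
Compressed length: 8

8


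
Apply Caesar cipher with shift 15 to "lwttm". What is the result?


Caesar cipher: shift "lwttm" by 15
  'l' (pos 11) + 15 = pos 0 = 'a'
  'w' (pos 22) + 15 = pos 11 = 'l'
  't' (pos 19) + 15 = pos 8 = 'i'
  't' (pos 19) + 15 = pos 8 = 'i'
  'm' (pos 12) + 15 = pos 1 = 'b'
Result: aliib

aliib


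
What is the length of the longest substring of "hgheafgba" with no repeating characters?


Input: "hgheafgba"
Sliding window (track last position of each char):
  Position 0 ('h'): window [0,0] length 1 -- new best
  Position 1 ('g'): window [0,1] length 2 -- new best
  Position 2 ('h'): repeat (last at 0), move window start to 1
  Position 2 ('h'): window [1,2] length 2
  Position 3 ('e'): window [1,3] length 3 -- new best
  Position 4 ('a'): window [1,4] length 4 -- new best
  Position 5 ('f'): window [1,5] length 5 -- new best
  Position 6 ('g'): repeat (last at 1), move window start to 2
  Position 6 ('g'): window [2,6] length 5
  Position 7 ('b'): window [2,7] length 6 -- new best
  Position 8 ('a'): repeat (last at 4), move window start to 5
  Position 8 ('a'): window [5,8] length 4
Longest substring with no repeats: "heafgb" with length 6

6


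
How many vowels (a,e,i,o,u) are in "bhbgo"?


Input: bhbgo
Checking each character:
  'b' at position 0: consonant
  'h' at position 1: consonant
  'b' at position 2: consonant
  'g' at position 3: consonant
  'o' at position 4: vowel (running total: 1)
Total vowels: 1

1


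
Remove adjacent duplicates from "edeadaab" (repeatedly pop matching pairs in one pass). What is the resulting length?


Input: edeadaab
Stack-based adjacent duplicate removal:
  Read 'e': push. Stack: e
  Read 'd': push. Stack: ed
  Read 'e': push. Stack: ede
  Read 'a': push. Stack: edea
  Read 'd': push. Stack: edead
  Read 'a': push. Stack: edeada
  Read 'a': matches stack top 'a' => pop. Stack: edead
  Read 'b': push. Stack: edeadb
Final stack: "edeadb" (length 6)

6


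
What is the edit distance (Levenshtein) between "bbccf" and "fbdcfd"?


Computing edit distance: "bbccf" -> "fbdcfd"
DP table:
           f    b    d    c    f    d
      0    1    2    3    4    5    6
  b   1    1    1    2    3    4    5
  b   2    2    1    2    3    4    5
  c   3    3    2    2    2    3    4
  c   4    4    3    3    2    3    4
  f   5    4    4    4    3    2    3
Edit distance = dp[5][6] = 3

3


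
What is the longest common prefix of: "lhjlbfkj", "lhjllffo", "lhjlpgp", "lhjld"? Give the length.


Words: lhjlbfkj, lhjllffo, lhjlpgp, lhjld
  Position 0: all 'l' => match
  Position 1: all 'h' => match
  Position 2: all 'j' => match
  Position 3: all 'l' => match
  Position 4: ('b', 'l', 'p', 'd') => mismatch, stop
LCP = "lhjl" (length 4)

4


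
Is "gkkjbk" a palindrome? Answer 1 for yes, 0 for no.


Input: gkkjbk
Reversed: kbjkkg
  Compare pos 0 ('g') with pos 5 ('k'): MISMATCH
  Compare pos 1 ('k') with pos 4 ('b'): MISMATCH
  Compare pos 2 ('k') with pos 3 ('j'): MISMATCH
Result: not a palindrome

0


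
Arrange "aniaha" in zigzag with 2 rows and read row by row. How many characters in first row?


Zigzag "aniaha" into 2 rows:
Placing characters:
  'a' => row 0
  'n' => row 1
  'i' => row 0
  'a' => row 1
  'h' => row 0
  'a' => row 1
Rows:
  Row 0: "aih"
  Row 1: "naa"
First row length: 3

3


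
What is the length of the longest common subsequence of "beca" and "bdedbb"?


LCS of "beca" and "bdedbb"
DP table:
           b    d    e    d    b    b
      0    0    0    0    0    0    0
  b   0    1    1    1    1    1    1
  e   0    1    1    2    2    2    2
  c   0    1    1    2    2    2    2
  a   0    1    1    2    2    2    2
LCS length = dp[4][6] = 2

2


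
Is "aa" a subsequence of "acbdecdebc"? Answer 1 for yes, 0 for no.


Check if "aa" is a subsequence of "acbdecdebc"
Greedy scan:
  Position 0 ('a'): matches sub[0] = 'a'
  Position 1 ('c'): no match needed
  Position 2 ('b'): no match needed
  Position 3 ('d'): no match needed
  Position 4 ('e'): no match needed
  Position 5 ('c'): no match needed
  Position 6 ('d'): no match needed
  Position 7 ('e'): no match needed
  Position 8 ('b'): no match needed
  Position 9 ('c'): no match needed
Only matched 1/2 characters => not a subsequence

0


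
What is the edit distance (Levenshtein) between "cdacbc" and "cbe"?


Computing edit distance: "cdacbc" -> "cbe"
DP table:
           c    b    e
      0    1    2    3
  c   1    0    1    2
  d   2    1    1    2
  a   3    2    2    2
  c   4    3    3    3
  b   5    4    3    4
  c   6    5    4    4
Edit distance = dp[6][3] = 4

4


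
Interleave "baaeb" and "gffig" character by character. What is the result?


Interleaving "baaeb" and "gffig":
  Position 0: 'b' from first, 'g' from second => "bg"
  Position 1: 'a' from first, 'f' from second => "af"
  Position 2: 'a' from first, 'f' from second => "af"
  Position 3: 'e' from first, 'i' from second => "ei"
  Position 4: 'b' from first, 'g' from second => "bg"
Result: bgafafeibg

bgafafeibg


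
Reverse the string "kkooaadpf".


Input: kkooaadpf
Reading characters right to left:
  Position 8: 'f'
  Position 7: 'p'
  Position 6: 'd'
  Position 5: 'a'
  Position 4: 'a'
  Position 3: 'o'
  Position 2: 'o'
  Position 1: 'k'
  Position 0: 'k'
Reversed: fpdaaookk

fpdaaookk


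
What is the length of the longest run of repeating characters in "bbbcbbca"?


Input: "bbbcbbca"
Scanning for longest run:
  Position 1 ('b'): continues run of 'b', length=2
  Position 2 ('b'): continues run of 'b', length=3
  Position 3 ('c'): new char, reset run to 1
  Position 4 ('b'): new char, reset run to 1
  Position 5 ('b'): continues run of 'b', length=2
  Position 6 ('c'): new char, reset run to 1
  Position 7 ('a'): new char, reset run to 1
Longest run: 'b' with length 3

3


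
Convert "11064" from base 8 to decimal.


Input: "11064" in base 8
Positional expansion:
  Digit '1' (value 1) x 8^4 = 4096
  Digit '1' (value 1) x 8^3 = 512
  Digit '0' (value 0) x 8^2 = 0
  Digit '6' (value 6) x 8^1 = 48
  Digit '4' (value 4) x 8^0 = 4
Sum = 4660

4660


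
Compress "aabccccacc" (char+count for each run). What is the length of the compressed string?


Input: aabccccacc
Runs:
  'a' x 2 => "a2"
  'b' x 1 => "b1"
  'c' x 4 => "c4"
  'a' x 1 => "a1"
  'c' x 2 => "c2"
Compressed: "a2b1c4a1c2"
Compressed length: 10

10


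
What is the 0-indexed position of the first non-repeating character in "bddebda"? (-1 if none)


Input: bddebda
Character frequencies:
  'a': 1
  'b': 2
  'd': 3
  'e': 1
Scanning left to right for freq == 1:
  Position 0 ('b'): freq=2, skip
  Position 1 ('d'): freq=3, skip
  Position 2 ('d'): freq=3, skip
  Position 3 ('e'): unique! => answer = 3

3


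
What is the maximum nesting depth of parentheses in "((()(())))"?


Input: "((()(())))"
Tracking depth:
  Position 0 '(': depth becomes 1
  Position 1 '(': depth becomes 2
  Position 2 '(': depth becomes 3
  Position 3 ')': depth becomes 2
  Position 4 '(': depth becomes 3
  Position 5 '(': depth becomes 4
  Position 6 ')': depth becomes 3
  Position 7 ')': depth becomes 2
  Position 8 ')': depth becomes 1
  Position 9 ')': depth becomes 0
Maximum depth reached: 4

4


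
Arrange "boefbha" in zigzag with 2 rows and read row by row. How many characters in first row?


Zigzag "boefbha" into 2 rows:
Placing characters:
  'b' => row 0
  'o' => row 1
  'e' => row 0
  'f' => row 1
  'b' => row 0
  'h' => row 1
  'a' => row 0
Rows:
  Row 0: "beba"
  Row 1: "ofh"
First row length: 4

4


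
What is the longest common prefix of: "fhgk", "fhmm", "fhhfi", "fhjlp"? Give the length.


Words: fhgk, fhmm, fhhfi, fhjlp
  Position 0: all 'f' => match
  Position 1: all 'h' => match
  Position 2: ('g', 'm', 'h', 'j') => mismatch, stop
LCP = "fh" (length 2)

2


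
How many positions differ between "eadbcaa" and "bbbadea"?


Comparing "eadbcaa" and "bbbadea" position by position:
  Position 0: 'e' vs 'b' => DIFFER
  Position 1: 'a' vs 'b' => DIFFER
  Position 2: 'd' vs 'b' => DIFFER
  Position 3: 'b' vs 'a' => DIFFER
  Position 4: 'c' vs 'd' => DIFFER
  Position 5: 'a' vs 'e' => DIFFER
  Position 6: 'a' vs 'a' => same
Positions that differ: 6

6


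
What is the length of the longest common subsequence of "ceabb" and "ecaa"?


LCS of "ceabb" and "ecaa"
DP table:
           e    c    a    a
      0    0    0    0    0
  c   0    0    1    1    1
  e   0    1    1    1    1
  a   0    1    1    2    2
  b   0    1    1    2    2
  b   0    1    1    2    2
LCS length = dp[5][4] = 2

2


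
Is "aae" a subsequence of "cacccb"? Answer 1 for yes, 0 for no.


Check if "aae" is a subsequence of "cacccb"
Greedy scan:
  Position 0 ('c'): no match needed
  Position 1 ('a'): matches sub[0] = 'a'
  Position 2 ('c'): no match needed
  Position 3 ('c'): no match needed
  Position 4 ('c'): no match needed
  Position 5 ('b'): no match needed
Only matched 1/3 characters => not a subsequence

0


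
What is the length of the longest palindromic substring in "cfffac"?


Input: "cfffac"
Checking substrings for palindromes:
  [1:4] "fff" (len 3) => palindrome
  [1:3] "ff" (len 2) => palindrome
  [2:4] "ff" (len 2) => palindrome
Longest palindromic substring: "fff" with length 3

3


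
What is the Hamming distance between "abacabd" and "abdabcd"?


Comparing "abacabd" and "abdabcd" position by position:
  Position 0: 'a' vs 'a' => same
  Position 1: 'b' vs 'b' => same
  Position 2: 'a' vs 'd' => differ
  Position 3: 'c' vs 'a' => differ
  Position 4: 'a' vs 'b' => differ
  Position 5: 'b' vs 'c' => differ
  Position 6: 'd' vs 'd' => same
Total differences (Hamming distance): 4

4


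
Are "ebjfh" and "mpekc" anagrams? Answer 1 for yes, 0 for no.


Strings: "ebjfh", "mpekc"
Sorted first:  befhj
Sorted second: cekmp
Differ at position 0: 'b' vs 'c' => not anagrams

0


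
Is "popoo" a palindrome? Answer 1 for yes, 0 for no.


Input: popoo
Reversed: oopop
  Compare pos 0 ('p') with pos 4 ('o'): MISMATCH
  Compare pos 1 ('o') with pos 3 ('o'): match
Result: not a palindrome

0


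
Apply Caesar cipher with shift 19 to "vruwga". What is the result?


Caesar cipher: shift "vruwga" by 19
  'v' (pos 21) + 19 = pos 14 = 'o'
  'r' (pos 17) + 19 = pos 10 = 'k'
  'u' (pos 20) + 19 = pos 13 = 'n'
  'w' (pos 22) + 19 = pos 15 = 'p'
  'g' (pos 6) + 19 = pos 25 = 'z'
  'a' (pos 0) + 19 = pos 19 = 't'
Result: oknpzt

oknpzt


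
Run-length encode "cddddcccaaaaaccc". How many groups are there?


Input: cddddcccaaaaaccc
Scanning for consecutive runs:
  Group 1: 'c' x 1 (positions 0-0)
  Group 2: 'd' x 4 (positions 1-4)
  Group 3: 'c' x 3 (positions 5-7)
  Group 4: 'a' x 5 (positions 8-12)
  Group 5: 'c' x 3 (positions 13-15)
Total groups: 5

5


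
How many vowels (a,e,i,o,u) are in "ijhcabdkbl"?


Input: ijhcabdkbl
Checking each character:
  'i' at position 0: vowel (running total: 1)
  'j' at position 1: consonant
  'h' at position 2: consonant
  'c' at position 3: consonant
  'a' at position 4: vowel (running total: 2)
  'b' at position 5: consonant
  'd' at position 6: consonant
  'k' at position 7: consonant
  'b' at position 8: consonant
  'l' at position 9: consonant
Total vowels: 2

2


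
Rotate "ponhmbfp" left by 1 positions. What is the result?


Input: "ponhmbfp", rotate left by 1
First 1 characters: "p"
Remaining characters: "onhmbfp"
Concatenate remaining + first: "onhmbfp" + "p" = "onhmbfpp"

onhmbfpp


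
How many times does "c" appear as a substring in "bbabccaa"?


Searching for "c" in "bbabccaa"
Scanning each position:
  Position 0: "b" => no
  Position 1: "b" => no
  Position 2: "a" => no
  Position 3: "b" => no
  Position 4: "c" => MATCH
  Position 5: "c" => MATCH
  Position 6: "a" => no
  Position 7: "a" => no
Total occurrences: 2

2


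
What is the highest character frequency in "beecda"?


Input: beecda
Character counts:
  'a': 1
  'b': 1
  'c': 1
  'd': 1
  'e': 2
Maximum frequency: 2

2


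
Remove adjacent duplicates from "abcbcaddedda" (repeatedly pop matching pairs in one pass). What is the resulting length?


Input: abcbcaddedda
Stack-based adjacent duplicate removal:
  Read 'a': push. Stack: a
  Read 'b': push. Stack: ab
  Read 'c': push. Stack: abc
  Read 'b': push. Stack: abcb
  Read 'c': push. Stack: abcbc
  Read 'a': push. Stack: abcbca
  Read 'd': push. Stack: abcbcad
  Read 'd': matches stack top 'd' => pop. Stack: abcbca
  Read 'e': push. Stack: abcbcae
  Read 'd': push. Stack: abcbcaed
  Read 'd': matches stack top 'd' => pop. Stack: abcbcae
  Read 'a': push. Stack: abcbcaea
Final stack: "abcbcaea" (length 8)

8


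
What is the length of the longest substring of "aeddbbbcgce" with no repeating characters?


Input: "aeddbbbcgce"
Sliding window (track last position of each char):
  Position 0 ('a'): window [0,0] length 1 -- new best
  Position 1 ('e'): window [0,1] length 2 -- new best
  Position 2 ('d'): window [0,2] length 3 -- new best
  Position 3 ('d'): repeat (last at 2), move window start to 3
  Position 3 ('d'): window [3,3] length 1
  Position 4 ('b'): window [3,4] length 2
  Position 5 ('b'): repeat (last at 4), move window start to 5
  Position 5 ('b'): window [5,5] length 1
  Position 6 ('b'): repeat (last at 5), move window start to 6
  Position 6 ('b'): window [6,6] length 1
  Position 7 ('c'): window [6,7] length 2
  Position 8 ('g'): window [6,8] length 3
  Position 9 ('c'): repeat (last at 7), move window start to 8
  Position 9 ('c'): window [8,9] length 2
  Position 10 ('e'): window [8,10] length 3
Longest substring with no repeats: "aed" with length 3

3


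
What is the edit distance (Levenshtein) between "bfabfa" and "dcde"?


Computing edit distance: "bfabfa" -> "dcde"
DP table:
           d    c    d    e
      0    1    2    3    4
  b   1    1    2    3    4
  f   2    2    2    3    4
  a   3    3    3    3    4
  b   4    4    4    4    4
  f   5    5    5    5    5
  a   6    6    6    6    6
Edit distance = dp[6][4] = 6

6


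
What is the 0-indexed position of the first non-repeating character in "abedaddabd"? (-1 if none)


Input: abedaddabd
Character frequencies:
  'a': 3
  'b': 2
  'd': 4
  'e': 1
Scanning left to right for freq == 1:
  Position 0 ('a'): freq=3, skip
  Position 1 ('b'): freq=2, skip
  Position 2 ('e'): unique! => answer = 2

2


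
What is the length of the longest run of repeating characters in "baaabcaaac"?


Input: "baaabcaaac"
Scanning for longest run:
  Position 1 ('a'): new char, reset run to 1
  Position 2 ('a'): continues run of 'a', length=2
  Position 3 ('a'): continues run of 'a', length=3
  Position 4 ('b'): new char, reset run to 1
  Position 5 ('c'): new char, reset run to 1
  Position 6 ('a'): new char, reset run to 1
  Position 7 ('a'): continues run of 'a', length=2
  Position 8 ('a'): continues run of 'a', length=3
  Position 9 ('c'): new char, reset run to 1
Longest run: 'a' with length 3

3


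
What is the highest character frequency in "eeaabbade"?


Input: eeaabbade
Character counts:
  'a': 3
  'b': 2
  'd': 1
  'e': 3
Maximum frequency: 3

3


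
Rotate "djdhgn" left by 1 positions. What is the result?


Input: "djdhgn", rotate left by 1
First 1 characters: "d"
Remaining characters: "jdhgn"
Concatenate remaining + first: "jdhgn" + "d" = "jdhgnd"

jdhgnd


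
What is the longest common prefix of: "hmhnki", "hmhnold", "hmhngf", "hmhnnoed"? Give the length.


Words: hmhnki, hmhnold, hmhngf, hmhnnoed
  Position 0: all 'h' => match
  Position 1: all 'm' => match
  Position 2: all 'h' => match
  Position 3: all 'n' => match
  Position 4: ('k', 'o', 'g', 'n') => mismatch, stop
LCP = "hmhn" (length 4)

4


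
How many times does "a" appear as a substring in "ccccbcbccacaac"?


Searching for "a" in "ccccbcbccacaac"
Scanning each position:
  Position 0: "c" => no
  Position 1: "c" => no
  Position 2: "c" => no
  Position 3: "c" => no
  Position 4: "b" => no
  Position 5: "c" => no
  Position 6: "b" => no
  Position 7: "c" => no
  Position 8: "c" => no
  Position 9: "a" => MATCH
  Position 10: "c" => no
  Position 11: "a" => MATCH
  Position 12: "a" => MATCH
  Position 13: "c" => no
Total occurrences: 3

3


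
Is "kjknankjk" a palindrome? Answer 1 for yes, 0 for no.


Input: kjknankjk
Reversed: kjknankjk
  Compare pos 0 ('k') with pos 8 ('k'): match
  Compare pos 1 ('j') with pos 7 ('j'): match
  Compare pos 2 ('k') with pos 6 ('k'): match
  Compare pos 3 ('n') with pos 5 ('n'): match
Result: palindrome

1


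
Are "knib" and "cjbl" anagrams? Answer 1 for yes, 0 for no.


Strings: "knib", "cjbl"
Sorted first:  bikn
Sorted second: bcjl
Differ at position 1: 'i' vs 'c' => not anagrams

0


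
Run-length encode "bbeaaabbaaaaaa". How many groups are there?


Input: bbeaaabbaaaaaa
Scanning for consecutive runs:
  Group 1: 'b' x 2 (positions 0-1)
  Group 2: 'e' x 1 (positions 2-2)
  Group 3: 'a' x 3 (positions 3-5)
  Group 4: 'b' x 2 (positions 6-7)
  Group 5: 'a' x 6 (positions 8-13)
Total groups: 5

5


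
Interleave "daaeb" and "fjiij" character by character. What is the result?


Interleaving "daaeb" and "fjiij":
  Position 0: 'd' from first, 'f' from second => "df"
  Position 1: 'a' from first, 'j' from second => "aj"
  Position 2: 'a' from first, 'i' from second => "ai"
  Position 3: 'e' from first, 'i' from second => "ei"
  Position 4: 'b' from first, 'j' from second => "bj"
Result: dfajaieibj

dfajaieibj


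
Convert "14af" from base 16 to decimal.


Input: "14af" in base 16
Positional expansion:
  Digit '1' (value 1) x 16^3 = 4096
  Digit '4' (value 4) x 16^2 = 1024
  Digit 'a' (value 10) x 16^1 = 160
  Digit 'f' (value 15) x 16^0 = 15
Sum = 5295

5295


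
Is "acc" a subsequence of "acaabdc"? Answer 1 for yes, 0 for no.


Check if "acc" is a subsequence of "acaabdc"
Greedy scan:
  Position 0 ('a'): matches sub[0] = 'a'
  Position 1 ('c'): matches sub[1] = 'c'
  Position 2 ('a'): no match needed
  Position 3 ('a'): no match needed
  Position 4 ('b'): no match needed
  Position 5 ('d'): no match needed
  Position 6 ('c'): matches sub[2] = 'c'
All 3 characters matched => is a subsequence

1


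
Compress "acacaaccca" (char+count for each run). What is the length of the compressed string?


Input: acacaaccca
Runs:
  'a' x 1 => "a1"
  'c' x 1 => "c1"
  'a' x 1 => "a1"
  'c' x 1 => "c1"
  'a' x 2 => "a2"
  'c' x 3 => "c3"
  'a' x 1 => "a1"
Compressed: "a1c1a1c1a2c3a1"
Compressed length: 14

14


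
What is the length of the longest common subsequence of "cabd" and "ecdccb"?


LCS of "cabd" and "ecdccb"
DP table:
           e    c    d    c    c    b
      0    0    0    0    0    0    0
  c   0    0    1    1    1    1    1
  a   0    0    1    1    1    1    1
  b   0    0    1    1    1    1    2
  d   0    0    1    2    2    2    2
LCS length = dp[4][6] = 2

2


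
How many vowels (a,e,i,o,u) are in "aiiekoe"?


Input: aiiekoe
Checking each character:
  'a' at position 0: vowel (running total: 1)
  'i' at position 1: vowel (running total: 2)
  'i' at position 2: vowel (running total: 3)
  'e' at position 3: vowel (running total: 4)
  'k' at position 4: consonant
  'o' at position 5: vowel (running total: 5)
  'e' at position 6: vowel (running total: 6)
Total vowels: 6

6


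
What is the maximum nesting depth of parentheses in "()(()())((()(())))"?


Input: "()(()())((()(())))"
Tracking depth:
  Position 0 '(': depth becomes 1
  Position 1 ')': depth becomes 0
  Position 2 '(': depth becomes 1
  Position 3 '(': depth becomes 2
  Position 4 ')': depth becomes 1
  Position 5 '(': depth becomes 2
  Position 6 ')': depth becomes 1
  Position 7 ')': depth becomes 0
  Position 8 '(': depth becomes 1
  Position 9 '(': depth becomes 2
  Position 10 '(': depth becomes 3
  Position 11 ')': depth becomes 2
  Position 12 '(': depth becomes 3
  Position 13 '(': depth becomes 4
  Position 14 ')': depth becomes 3
  Position 15 ')': depth becomes 2
  Position 16 ')': depth becomes 1
  Position 17 ')': depth becomes 0
Maximum depth reached: 4

4


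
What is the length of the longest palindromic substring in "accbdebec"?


Input: "accbdebec"
Checking substrings for palindromes:
  [5:8] "ebe" (len 3) => palindrome
  [1:3] "cc" (len 2) => palindrome
Longest palindromic substring: "ebe" with length 3

3


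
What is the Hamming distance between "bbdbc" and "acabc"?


Comparing "bbdbc" and "acabc" position by position:
  Position 0: 'b' vs 'a' => differ
  Position 1: 'b' vs 'c' => differ
  Position 2: 'd' vs 'a' => differ
  Position 3: 'b' vs 'b' => same
  Position 4: 'c' vs 'c' => same
Total differences (Hamming distance): 3

3


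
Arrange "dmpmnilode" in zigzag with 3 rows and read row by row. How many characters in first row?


Zigzag "dmpmnilode" into 3 rows:
Placing characters:
  'd' => row 0
  'm' => row 1
  'p' => row 2
  'm' => row 1
  'n' => row 0
  'i' => row 1
  'l' => row 2
  'o' => row 1
  'd' => row 0
  'e' => row 1
Rows:
  Row 0: "dnd"
  Row 1: "mmioe"
  Row 2: "pl"
First row length: 3

3


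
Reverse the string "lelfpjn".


Input: lelfpjn
Reading characters right to left:
  Position 6: 'n'
  Position 5: 'j'
  Position 4: 'p'
  Position 3: 'f'
  Position 2: 'l'
  Position 1: 'e'
  Position 0: 'l'
Reversed: njpflel

njpflel


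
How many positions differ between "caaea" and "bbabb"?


Comparing "caaea" and "bbabb" position by position:
  Position 0: 'c' vs 'b' => DIFFER
  Position 1: 'a' vs 'b' => DIFFER
  Position 2: 'a' vs 'a' => same
  Position 3: 'e' vs 'b' => DIFFER
  Position 4: 'a' vs 'b' => DIFFER
Positions that differ: 4

4


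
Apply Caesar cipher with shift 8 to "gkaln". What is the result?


Caesar cipher: shift "gkaln" by 8
  'g' (pos 6) + 8 = pos 14 = 'o'
  'k' (pos 10) + 8 = pos 18 = 's'
  'a' (pos 0) + 8 = pos 8 = 'i'
  'l' (pos 11) + 8 = pos 19 = 't'
  'n' (pos 13) + 8 = pos 21 = 'v'
Result: ositv

ositv


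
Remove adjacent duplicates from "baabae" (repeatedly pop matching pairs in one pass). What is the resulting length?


Input: baabae
Stack-based adjacent duplicate removal:
  Read 'b': push. Stack: b
  Read 'a': push. Stack: ba
  Read 'a': matches stack top 'a' => pop. Stack: b
  Read 'b': matches stack top 'b' => pop. Stack: (empty)
  Read 'a': push. Stack: a
  Read 'e': push. Stack: ae
Final stack: "ae" (length 2)

2


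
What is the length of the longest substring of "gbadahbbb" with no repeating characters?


Input: "gbadahbbb"
Sliding window (track last position of each char):
  Position 0 ('g'): window [0,0] length 1 -- new best
  Position 1 ('b'): window [0,1] length 2 -- new best
  Position 2 ('a'): window [0,2] length 3 -- new best
  Position 3 ('d'): window [0,3] length 4 -- new best
  Position 4 ('a'): repeat (last at 2), move window start to 3
  Position 4 ('a'): window [3,4] length 2
  Position 5 ('h'): window [3,5] length 3
  Position 6 ('b'): window [3,6] length 4
  Position 7 ('b'): repeat (last at 6), move window start to 7
  Position 7 ('b'): window [7,7] length 1
  Position 8 ('b'): repeat (last at 7), move window start to 8
  Position 8 ('b'): window [8,8] length 1
Longest substring with no repeats: "gbad" with length 4

4


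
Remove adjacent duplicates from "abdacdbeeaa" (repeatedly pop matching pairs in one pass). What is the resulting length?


Input: abdacdbeeaa
Stack-based adjacent duplicate removal:
  Read 'a': push. Stack: a
  Read 'b': push. Stack: ab
  Read 'd': push. Stack: abd
  Read 'a': push. Stack: abda
  Read 'c': push. Stack: abdac
  Read 'd': push. Stack: abdacd
  Read 'b': push. Stack: abdacdb
  Read 'e': push. Stack: abdacdbe
  Read 'e': matches stack top 'e' => pop. Stack: abdacdb
  Read 'a': push. Stack: abdacdba
  Read 'a': matches stack top 'a' => pop. Stack: abdacdb
Final stack: "abdacdb" (length 7)

7


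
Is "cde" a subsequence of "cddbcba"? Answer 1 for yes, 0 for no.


Check if "cde" is a subsequence of "cddbcba"
Greedy scan:
  Position 0 ('c'): matches sub[0] = 'c'
  Position 1 ('d'): matches sub[1] = 'd'
  Position 2 ('d'): no match needed
  Position 3 ('b'): no match needed
  Position 4 ('c'): no match needed
  Position 5 ('b'): no match needed
  Position 6 ('a'): no match needed
Only matched 2/3 characters => not a subsequence

0


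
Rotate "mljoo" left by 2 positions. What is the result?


Input: "mljoo", rotate left by 2
First 2 characters: "ml"
Remaining characters: "joo"
Concatenate remaining + first: "joo" + "ml" = "jooml"

jooml


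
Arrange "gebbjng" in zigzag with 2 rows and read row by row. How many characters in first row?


Zigzag "gebbjng" into 2 rows:
Placing characters:
  'g' => row 0
  'e' => row 1
  'b' => row 0
  'b' => row 1
  'j' => row 0
  'n' => row 1
  'g' => row 0
Rows:
  Row 0: "gbjg"
  Row 1: "ebn"
First row length: 4

4


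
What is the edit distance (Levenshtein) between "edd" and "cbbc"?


Computing edit distance: "edd" -> "cbbc"
DP table:
           c    b    b    c
      0    1    2    3    4
  e   1    1    2    3    4
  d   2    2    2    3    4
  d   3    3    3    3    4
Edit distance = dp[3][4] = 4

4


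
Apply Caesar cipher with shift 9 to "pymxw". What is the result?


Caesar cipher: shift "pymxw" by 9
  'p' (pos 15) + 9 = pos 24 = 'y'
  'y' (pos 24) + 9 = pos 7 = 'h'
  'm' (pos 12) + 9 = pos 21 = 'v'
  'x' (pos 23) + 9 = pos 6 = 'g'
  'w' (pos 22) + 9 = pos 5 = 'f'
Result: yhvgf

yhvgf


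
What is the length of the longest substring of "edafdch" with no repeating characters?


Input: "edafdch"
Sliding window (track last position of each char):
  Position 0 ('e'): window [0,0] length 1 -- new best
  Position 1 ('d'): window [0,1] length 2 -- new best
  Position 2 ('a'): window [0,2] length 3 -- new best
  Position 3 ('f'): window [0,3] length 4 -- new best
  Position 4 ('d'): repeat (last at 1), move window start to 2
  Position 4 ('d'): window [2,4] length 3
  Position 5 ('c'): window [2,5] length 4
  Position 6 ('h'): window [2,6] length 5 -- new best
Longest substring with no repeats: "afdch" with length 5

5


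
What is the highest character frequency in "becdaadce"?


Input: becdaadce
Character counts:
  'a': 2
  'b': 1
  'c': 2
  'd': 2
  'e': 2
Maximum frequency: 2

2


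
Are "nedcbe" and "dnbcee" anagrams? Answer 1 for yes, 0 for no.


Strings: "nedcbe", "dnbcee"
Sorted first:  bcdeen
Sorted second: bcdeen
Sorted forms match => anagrams

1


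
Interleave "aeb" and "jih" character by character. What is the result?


Interleaving "aeb" and "jih":
  Position 0: 'a' from first, 'j' from second => "aj"
  Position 1: 'e' from first, 'i' from second => "ei"
  Position 2: 'b' from first, 'h' from second => "bh"
Result: ajeibh

ajeibh


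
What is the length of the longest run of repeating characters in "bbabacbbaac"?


Input: "bbabacbbaac"
Scanning for longest run:
  Position 1 ('b'): continues run of 'b', length=2
  Position 2 ('a'): new char, reset run to 1
  Position 3 ('b'): new char, reset run to 1
  Position 4 ('a'): new char, reset run to 1
  Position 5 ('c'): new char, reset run to 1
  Position 6 ('b'): new char, reset run to 1
  Position 7 ('b'): continues run of 'b', length=2
  Position 8 ('a'): new char, reset run to 1
  Position 9 ('a'): continues run of 'a', length=2
  Position 10 ('c'): new char, reset run to 1
Longest run: 'b' with length 2

2


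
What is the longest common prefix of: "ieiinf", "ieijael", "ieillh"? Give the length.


Words: ieiinf, ieijael, ieillh
  Position 0: all 'i' => match
  Position 1: all 'e' => match
  Position 2: all 'i' => match
  Position 3: ('i', 'j', 'l') => mismatch, stop
LCP = "iei" (length 3)

3


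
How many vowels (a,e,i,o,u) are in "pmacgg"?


Input: pmacgg
Checking each character:
  'p' at position 0: consonant
  'm' at position 1: consonant
  'a' at position 2: vowel (running total: 1)
  'c' at position 3: consonant
  'g' at position 4: consonant
  'g' at position 5: consonant
Total vowels: 1

1


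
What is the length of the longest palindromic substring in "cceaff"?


Input: "cceaff"
Checking substrings for palindromes:
  [0:2] "cc" (len 2) => palindrome
  [4:6] "ff" (len 2) => palindrome
Longest palindromic substring: "cc" with length 2

2


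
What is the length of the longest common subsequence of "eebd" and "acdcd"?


LCS of "eebd" and "acdcd"
DP table:
           a    c    d    c    d
      0    0    0    0    0    0
  e   0    0    0    0    0    0
  e   0    0    0    0    0    0
  b   0    0    0    0    0    0
  d   0    0    0    1    1    1
LCS length = dp[4][5] = 1

1


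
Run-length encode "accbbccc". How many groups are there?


Input: accbbccc
Scanning for consecutive runs:
  Group 1: 'a' x 1 (positions 0-0)
  Group 2: 'c' x 2 (positions 1-2)
  Group 3: 'b' x 2 (positions 3-4)
  Group 4: 'c' x 3 (positions 5-7)
Total groups: 4

4


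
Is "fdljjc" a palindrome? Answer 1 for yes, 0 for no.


Input: fdljjc
Reversed: cjjldf
  Compare pos 0 ('f') with pos 5 ('c'): MISMATCH
  Compare pos 1 ('d') with pos 4 ('j'): MISMATCH
  Compare pos 2 ('l') with pos 3 ('j'): MISMATCH
Result: not a palindrome

0


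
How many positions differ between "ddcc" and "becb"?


Comparing "ddcc" and "becb" position by position:
  Position 0: 'd' vs 'b' => DIFFER
  Position 1: 'd' vs 'e' => DIFFER
  Position 2: 'c' vs 'c' => same
  Position 3: 'c' vs 'b' => DIFFER
Positions that differ: 3

3


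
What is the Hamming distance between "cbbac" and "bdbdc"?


Comparing "cbbac" and "bdbdc" position by position:
  Position 0: 'c' vs 'b' => differ
  Position 1: 'b' vs 'd' => differ
  Position 2: 'b' vs 'b' => same
  Position 3: 'a' vs 'd' => differ
  Position 4: 'c' vs 'c' => same
Total differences (Hamming distance): 3

3


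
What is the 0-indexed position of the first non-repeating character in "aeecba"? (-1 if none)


Input: aeecba
Character frequencies:
  'a': 2
  'b': 1
  'c': 1
  'e': 2
Scanning left to right for freq == 1:
  Position 0 ('a'): freq=2, skip
  Position 1 ('e'): freq=2, skip
  Position 2 ('e'): freq=2, skip
  Position 3 ('c'): unique! => answer = 3

3


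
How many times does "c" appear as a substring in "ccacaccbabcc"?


Searching for "c" in "ccacaccbabcc"
Scanning each position:
  Position 0: "c" => MATCH
  Position 1: "c" => MATCH
  Position 2: "a" => no
  Position 3: "c" => MATCH
  Position 4: "a" => no
  Position 5: "c" => MATCH
  Position 6: "c" => MATCH
  Position 7: "b" => no
  Position 8: "a" => no
  Position 9: "b" => no
  Position 10: "c" => MATCH
  Position 11: "c" => MATCH
Total occurrences: 7

7


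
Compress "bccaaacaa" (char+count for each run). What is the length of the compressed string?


Input: bccaaacaa
Runs:
  'b' x 1 => "b1"
  'c' x 2 => "c2"
  'a' x 3 => "a3"
  'c' x 1 => "c1"
  'a' x 2 => "a2"
Compressed: "b1c2a3c1a2"
Compressed length: 10

10


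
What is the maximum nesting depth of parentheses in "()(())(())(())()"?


Input: "()(())(())(())()"
Tracking depth:
  Position 0 '(': depth becomes 1
  Position 1 ')': depth becomes 0
  Position 2 '(': depth becomes 1
  Position 3 '(': depth becomes 2
  Position 4 ')': depth becomes 1
  Position 5 ')': depth becomes 0
  Position 6 '(': depth becomes 1
  Position 7 '(': depth becomes 2
  Position 8 ')': depth becomes 1
  Position 9 ')': depth becomes 0
  Position 10 '(': depth becomes 1
  Position 11 '(': depth becomes 2
  Position 12 ')': depth becomes 1
  Position 13 ')': depth becomes 0
  Position 14 '(': depth becomes 1
  Position 15 ')': depth becomes 0
Maximum depth reached: 2

2


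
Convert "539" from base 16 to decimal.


Input: "539" in base 16
Positional expansion:
  Digit '5' (value 5) x 16^2 = 1280
  Digit '3' (value 3) x 16^1 = 48
  Digit '9' (value 9) x 16^0 = 9
Sum = 1337

1337


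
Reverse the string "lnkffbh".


Input: lnkffbh
Reading characters right to left:
  Position 6: 'h'
  Position 5: 'b'
  Position 4: 'f'
  Position 3: 'f'
  Position 2: 'k'
  Position 1: 'n'
  Position 0: 'l'
Reversed: hbffknl

hbffknl


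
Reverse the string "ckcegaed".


Input: ckcegaed
Reading characters right to left:
  Position 7: 'd'
  Position 6: 'e'
  Position 5: 'a'
  Position 4: 'g'
  Position 3: 'e'
  Position 2: 'c'
  Position 1: 'k'
  Position 0: 'c'
Reversed: deageckc

deageckc


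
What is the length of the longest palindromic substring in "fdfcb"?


Input: "fdfcb"
Checking substrings for palindromes:
  [0:3] "fdf" (len 3) => palindrome
Longest palindromic substring: "fdf" with length 3

3


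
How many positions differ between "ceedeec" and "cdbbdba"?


Comparing "ceedeec" and "cdbbdba" position by position:
  Position 0: 'c' vs 'c' => same
  Position 1: 'e' vs 'd' => DIFFER
  Position 2: 'e' vs 'b' => DIFFER
  Position 3: 'd' vs 'b' => DIFFER
  Position 4: 'e' vs 'd' => DIFFER
  Position 5: 'e' vs 'b' => DIFFER
  Position 6: 'c' vs 'a' => DIFFER
Positions that differ: 6

6


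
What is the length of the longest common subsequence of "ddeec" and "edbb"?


LCS of "ddeec" and "edbb"
DP table:
           e    d    b    b
      0    0    0    0    0
  d   0    0    1    1    1
  d   0    0    1    1    1
  e   0    1    1    1    1
  e   0    1    1    1    1
  c   0    1    1    1    1
LCS length = dp[5][4] = 1

1


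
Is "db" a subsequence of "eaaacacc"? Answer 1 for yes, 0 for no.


Check if "db" is a subsequence of "eaaacacc"
Greedy scan:
  Position 0 ('e'): no match needed
  Position 1 ('a'): no match needed
  Position 2 ('a'): no match needed
  Position 3 ('a'): no match needed
  Position 4 ('c'): no match needed
  Position 5 ('a'): no match needed
  Position 6 ('c'): no match needed
  Position 7 ('c'): no match needed
Only matched 0/2 characters => not a subsequence

0


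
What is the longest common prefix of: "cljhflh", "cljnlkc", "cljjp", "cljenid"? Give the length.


Words: cljhflh, cljnlkc, cljjp, cljenid
  Position 0: all 'c' => match
  Position 1: all 'l' => match
  Position 2: all 'j' => match
  Position 3: ('h', 'n', 'j', 'e') => mismatch, stop
LCP = "clj" (length 3)

3


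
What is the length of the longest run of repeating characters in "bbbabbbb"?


Input: "bbbabbbb"
Scanning for longest run:
  Position 1 ('b'): continues run of 'b', length=2
  Position 2 ('b'): continues run of 'b', length=3
  Position 3 ('a'): new char, reset run to 1
  Position 4 ('b'): new char, reset run to 1
  Position 5 ('b'): continues run of 'b', length=2
  Position 6 ('b'): continues run of 'b', length=3
  Position 7 ('b'): continues run of 'b', length=4
Longest run: 'b' with length 4

4


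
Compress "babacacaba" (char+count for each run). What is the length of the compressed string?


Input: babacacaba
Runs:
  'b' x 1 => "b1"
  'a' x 1 => "a1"
  'b' x 1 => "b1"
  'a' x 1 => "a1"
  'c' x 1 => "c1"
  'a' x 1 => "a1"
  'c' x 1 => "c1"
  'a' x 1 => "a1"
  'b' x 1 => "b1"
  'a' x 1 => "a1"
Compressed: "b1a1b1a1c1a1c1a1b1a1"
Compressed length: 20

20


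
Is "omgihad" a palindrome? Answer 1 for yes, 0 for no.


Input: omgihad
Reversed: dahigmo
  Compare pos 0 ('o') with pos 6 ('d'): MISMATCH
  Compare pos 1 ('m') with pos 5 ('a'): MISMATCH
  Compare pos 2 ('g') with pos 4 ('h'): MISMATCH
Result: not a palindrome

0


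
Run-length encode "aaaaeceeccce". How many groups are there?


Input: aaaaeceeccce
Scanning for consecutive runs:
  Group 1: 'a' x 4 (positions 0-3)
  Group 2: 'e' x 1 (positions 4-4)
  Group 3: 'c' x 1 (positions 5-5)
  Group 4: 'e' x 2 (positions 6-7)
  Group 5: 'c' x 3 (positions 8-10)
  Group 6: 'e' x 1 (positions 11-11)
Total groups: 6

6


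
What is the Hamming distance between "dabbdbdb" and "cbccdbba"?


Comparing "dabbdbdb" and "cbccdbba" position by position:
  Position 0: 'd' vs 'c' => differ
  Position 1: 'a' vs 'b' => differ
  Position 2: 'b' vs 'c' => differ
  Position 3: 'b' vs 'c' => differ
  Position 4: 'd' vs 'd' => same
  Position 5: 'b' vs 'b' => same
  Position 6: 'd' vs 'b' => differ
  Position 7: 'b' vs 'a' => differ
Total differences (Hamming distance): 6

6


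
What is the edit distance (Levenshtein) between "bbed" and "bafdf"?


Computing edit distance: "bbed" -> "bafdf"
DP table:
           b    a    f    d    f
      0    1    2    3    4    5
  b   1    0    1    2    3    4
  b   2    1    1    2    3    4
  e   3    2    2    2    3    4
  d   4    3    3    3    2    3
Edit distance = dp[4][5] = 3

3


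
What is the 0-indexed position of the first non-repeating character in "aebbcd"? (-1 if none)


Input: aebbcd
Character frequencies:
  'a': 1
  'b': 2
  'c': 1
  'd': 1
  'e': 1
Scanning left to right for freq == 1:
  Position 0 ('a'): unique! => answer = 0

0


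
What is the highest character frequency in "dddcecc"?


Input: dddcecc
Character counts:
  'c': 3
  'd': 3
  'e': 1
Maximum frequency: 3

3


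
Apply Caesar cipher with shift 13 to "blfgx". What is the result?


Caesar cipher: shift "blfgx" by 13
  'b' (pos 1) + 13 = pos 14 = 'o'
  'l' (pos 11) + 13 = pos 24 = 'y'
  'f' (pos 5) + 13 = pos 18 = 's'
  'g' (pos 6) + 13 = pos 19 = 't'
  'x' (pos 23) + 13 = pos 10 = 'k'
Result: oystk

oystk
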